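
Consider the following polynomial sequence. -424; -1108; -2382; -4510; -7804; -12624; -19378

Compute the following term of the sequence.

-28522

-684  -1274  -2128  -3294  -4820  -6754
-590  -854  -1166  -1526  -1934
-264  -312  -360  -408
-48  -48  -48
Fourth differences constant at -48.
-408 − 48 = -456;  -1934 − 456 = -2390;  -6754 − 2390 = -9144;  -19378 − 9144 = -28522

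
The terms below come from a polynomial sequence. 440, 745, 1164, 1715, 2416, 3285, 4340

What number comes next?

5599

D1: 305 , 419 , 551 , 701 , 869 , 1055
D2: 114 , 132 , 150 , 168 , 186
D3: 18 , 18 , 18 , 18
The third differences are constant (18).
186 + 18 = 204;  1055 + 204 = 1259;  4340 + 1259 = 5599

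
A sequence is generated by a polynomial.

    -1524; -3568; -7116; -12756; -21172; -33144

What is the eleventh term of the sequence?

-2044 , -3548 , -5640 , -8416 , -11972
-1504 , -2092 , -2776 , -3556
-588 , -684 , -780
-96 , -96
The fourth differences are constant (-96).
-780 − 96 = -876;  -3556 − 876 = -4432;  -11972 − 4432 = -16404;  -33144 − 16404 = -49548
-876 − 96 = -972;  -4432 − 972 = -5404;  -16404 − 5404 = -21808;  -49548 − 21808 = -71356
-972 − 96 = -1068;  -5404 − 1068 = -6472;  -21808 − 6472 = -28280;  -71356 − 28280 = -99636
-1068 − 96 = -1164;  -6472 − 1164 = -7636;  -28280 − 7636 = -35916;  -99636 − 35916 = -135552
-1164 − 96 = -1260;  -7636 − 1260 = -8896;  -35916 − 8896 = -44812;  -135552 − 44812 = -180364

-180364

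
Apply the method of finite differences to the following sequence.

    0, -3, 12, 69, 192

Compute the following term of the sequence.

405

-3, 15, 57, 123
18, 42, 66
24, 24
Third differences constant at 24.
66 + 24 = 90;  123 + 90 = 213;  192 + 213 = 405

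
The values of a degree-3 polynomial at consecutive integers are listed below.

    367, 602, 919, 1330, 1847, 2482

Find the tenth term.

D1: 235, 317, 411, 517, 635
D2: 82, 94, 106, 118
D3: 12, 12, 12
Third differences constant at 12.
118 + 12 = 130;  635 + 130 = 765;  2482 + 765 = 3247
130 + 12 = 142;  765 + 142 = 907;  3247 + 907 = 4154
142 + 12 = 154;  907 + 154 = 1061;  4154 + 1061 = 5215
154 + 12 = 166;  1061 + 166 = 1227;  5215 + 1227 = 6442

6442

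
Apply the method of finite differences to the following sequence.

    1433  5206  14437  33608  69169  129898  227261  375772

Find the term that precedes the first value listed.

3773, 9231, 19171, 35561, 60729, 97363, 148511
5458, 9940, 16390, 25168, 36634, 51148
4482, 6450, 8778, 11466, 14514
1968, 2328, 2688, 3048
360, 360, 360
The fifth differences are constant at 360.
Work back: 1968 − 360 = 1608;  4482 − 1608 = 2874;  5458 − 2874 = 2584;  3773 − 2584 = 1189;  1433 − 1189 = 244

244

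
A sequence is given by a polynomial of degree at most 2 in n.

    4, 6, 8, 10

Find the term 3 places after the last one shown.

First differences: 2 , 2 , 2
The first differences are constant (2).
10 + 2 = 12
12 + 2 = 14
14 + 2 = 16

16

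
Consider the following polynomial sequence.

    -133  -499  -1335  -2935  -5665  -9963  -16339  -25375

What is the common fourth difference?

-72

First differences: -366, -836, -1600, -2730, -4298, -6376, -9036
Second differences: -470, -764, -1130, -1568, -2078, -2660
Third differences: -294, -366, -438, -510, -582
Fourth differences: -72, -72, -72, -72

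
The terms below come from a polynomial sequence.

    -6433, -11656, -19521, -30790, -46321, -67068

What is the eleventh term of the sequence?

-289153

-5223, -7865, -11269, -15531, -20747
-2642, -3404, -4262, -5216
-762, -858, -954
-96, -96
Fourth differences constant at -96.
-954 − 96 = -1050;  -5216 − 1050 = -6266;  -20747 − 6266 = -27013;  -67068 − 27013 = -94081
-1050 − 96 = -1146;  -6266 − 1146 = -7412;  -27013 − 7412 = -34425;  -94081 − 34425 = -128506
-1146 − 96 = -1242;  -7412 − 1242 = -8654;  -34425 − 8654 = -43079;  -128506 − 43079 = -171585
-1242 − 96 = -1338;  -8654 − 1338 = -9992;  -43079 − 9992 = -53071;  -171585 − 53071 = -224656
-1338 − 96 = -1434;  -9992 − 1434 = -11426;  -53071 − 11426 = -64497;  -224656 − 64497 = -289153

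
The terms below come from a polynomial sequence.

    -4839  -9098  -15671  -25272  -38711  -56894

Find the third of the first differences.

First differences: -4259, -6573, -9601, -13439, -18183
Second differences: -2314, -3028, -3838, -4744
Third differences: -714, -810, -906
Fourth differences: -96, -96

-9601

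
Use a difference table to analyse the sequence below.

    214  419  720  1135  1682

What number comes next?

First differences: 205 , 301 , 415 , 547
Second differences: 96 , 114 , 132
Third differences: 18 , 18
Third differences constant at 18.
132 + 18 = 150;  547 + 150 = 697;  1682 + 697 = 2379

2379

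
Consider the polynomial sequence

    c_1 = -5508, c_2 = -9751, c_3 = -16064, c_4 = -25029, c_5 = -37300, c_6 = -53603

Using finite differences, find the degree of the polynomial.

First differences: -4243, -6313, -8965, -12271, -16303
Second differences: -2070, -2652, -3306, -4032
Third differences: -582, -654, -726
Fourth differences: -72, -72
The fourth differences are constant, so the polynomial has degree 4.

4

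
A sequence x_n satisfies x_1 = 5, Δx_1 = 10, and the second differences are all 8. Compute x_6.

Build the table forward from the leading diagonal:
Δ²: 8  8  8  8  8  8
Δ: 10  18  26  34  42  50
x: 5  15  33  59  93  135

135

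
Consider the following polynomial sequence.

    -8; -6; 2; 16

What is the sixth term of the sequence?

D1: 2, 8, 14
D2: 6, 6
Constant second difference = 6, so extend:
14 + 6 = 20;  16 + 20 = 36
20 + 6 = 26;  36 + 26 = 62

62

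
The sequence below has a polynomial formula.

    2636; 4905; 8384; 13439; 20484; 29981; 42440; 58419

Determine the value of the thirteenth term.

214004

D1: 2269 , 3479 , 5055 , 7045 , 9497 , 12459 , 15979
D2: 1210 , 1576 , 1990 , 2452 , 2962 , 3520
D3: 366 , 414 , 462 , 510 , 558
D4: 48 , 48 , 48 , 48
Fourth differences constant at 48.
558 + 48 = 606;  3520 + 606 = 4126;  15979 + 4126 = 20105;  58419 + 20105 = 78524
606 + 48 = 654;  4126 + 654 = 4780;  20105 + 4780 = 24885;  78524 + 24885 = 103409
654 + 48 = 702;  4780 + 702 = 5482;  24885 + 5482 = 30367;  103409 + 30367 = 133776
702 + 48 = 750;  5482 + 750 = 6232;  30367 + 6232 = 36599;  133776 + 36599 = 170375
750 + 48 = 798;  6232 + 798 = 7030;  36599 + 7030 = 43629;  170375 + 43629 = 214004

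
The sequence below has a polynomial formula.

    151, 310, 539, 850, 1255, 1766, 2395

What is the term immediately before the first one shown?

First differences: 159, 229, 311, 405, 511, 629
Second differences: 70, 82, 94, 106, 118
Third differences: 12, 12, 12, 12
The third differences are constant at 12.
Work back: 70 − 12 = 58;  159 − 58 = 101;  151 − 101 = 50

50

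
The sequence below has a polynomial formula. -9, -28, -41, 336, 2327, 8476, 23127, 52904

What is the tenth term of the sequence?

198612

Δ: -19 , -13 , 377 , 1991 , 6149 , 14651 , 29777
Δ²: 6 , 390 , 1614 , 4158 , 8502 , 15126
Δ³: 384 , 1224 , 2544 , 4344 , 6624
Δ⁴: 840 , 1320 , 1800 , 2280
Δ⁵: 480 , 480 , 480
Constant fifth difference = 480, so extend:
2280 + 480 = 2760;  6624 + 2760 = 9384;  15126 + 9384 = 24510;  29777 + 24510 = 54287;  52904 + 54287 = 107191
2760 + 480 = 3240;  9384 + 3240 = 12624;  24510 + 12624 = 37134;  54287 + 37134 = 91421;  107191 + 91421 = 198612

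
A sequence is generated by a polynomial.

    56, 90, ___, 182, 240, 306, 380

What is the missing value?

132

Using the last 4 terms:
Δ: 58  66  74
Δ²: 8  8
Constant second difference = 8.
Extend backward: 58 − 8 = 50;  182 − 50 = 132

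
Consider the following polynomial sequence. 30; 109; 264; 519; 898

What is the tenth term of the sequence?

First differences: 79 , 155 , 255 , 379
Second differences: 76 , 100 , 124
Third differences: 24 , 24
Third differences constant at 24.
124 + 24 = 148;  379 + 148 = 527;  898 + 527 = 1425
148 + 24 = 172;  527 + 172 = 699;  1425 + 699 = 2124
172 + 24 = 196;  699 + 196 = 895;  2124 + 895 = 3019
196 + 24 = 220;  895 + 220 = 1115;  3019 + 1115 = 4134
220 + 24 = 244;  1115 + 244 = 1359;  4134 + 1359 = 5493

5493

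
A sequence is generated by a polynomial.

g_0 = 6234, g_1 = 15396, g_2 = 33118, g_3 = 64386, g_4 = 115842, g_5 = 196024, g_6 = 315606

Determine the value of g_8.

727786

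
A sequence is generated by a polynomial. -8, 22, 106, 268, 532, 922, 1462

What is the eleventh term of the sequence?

5602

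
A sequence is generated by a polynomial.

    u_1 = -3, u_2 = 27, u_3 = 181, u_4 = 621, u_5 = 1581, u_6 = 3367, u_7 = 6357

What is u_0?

Δ: 30, 154, 440, 960, 1786, 2990
Δ²: 124, 286, 520, 826, 1204
Δ³: 162, 234, 306, 378
Δ⁴: 72, 72, 72
The fourth differences are constant at 72.
Work back: 162 − 72 = 90;  124 − 90 = 34;  30 − 34 = -4;  -3 + 4 = 1

1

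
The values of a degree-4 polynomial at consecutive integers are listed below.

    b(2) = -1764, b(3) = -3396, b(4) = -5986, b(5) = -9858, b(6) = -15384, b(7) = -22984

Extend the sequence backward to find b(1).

D1: -1632  -2590  -3872  -5526  -7600
D2: -958  -1282  -1654  -2074
D3: -324  -372  -420
D4: -48  -48
The fourth differences are constant at -48.
Work back: -324 + 48 = -276;  -958 + 276 = -682;  -1632 + 682 = -950;  -1764 + 950 = -814

-814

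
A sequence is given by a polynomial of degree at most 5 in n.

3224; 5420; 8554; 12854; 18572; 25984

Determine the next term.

35390

Δ: 2196, 3134, 4300, 5718, 7412
Δ²: 938, 1166, 1418, 1694
Δ³: 228, 252, 276
Δ⁴: 24, 24
Constant fourth difference = 24, so extend:
276 + 24 = 300;  1694 + 300 = 1994;  7412 + 1994 = 9406;  25984 + 9406 = 35390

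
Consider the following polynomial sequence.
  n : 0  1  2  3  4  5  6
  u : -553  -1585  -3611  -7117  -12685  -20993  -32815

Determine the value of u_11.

-178445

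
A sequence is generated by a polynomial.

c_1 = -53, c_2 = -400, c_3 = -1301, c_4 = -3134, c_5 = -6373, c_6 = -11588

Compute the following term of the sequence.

-19445

Δ: -347 , -901 , -1833 , -3239 , -5215
Δ²: -554 , -932 , -1406 , -1976
Δ³: -378 , -474 , -570
Δ⁴: -96 , -96
The fourth differences are constant (-96).
-570 − 96 = -666;  -1976 − 666 = -2642;  -5215 − 2642 = -7857;  -11588 − 7857 = -19445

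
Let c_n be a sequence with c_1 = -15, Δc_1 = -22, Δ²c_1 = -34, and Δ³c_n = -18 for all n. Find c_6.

Build the table forward from the leading diagonal:
Δ³: -18, -18, -18, -18, -18, -18
Δ²: -34, -52, -70, -88, -106, -124
Δ: -22, -56, -108, -178, -266, -372
c: -15, -37, -93, -201, -379, -645

-645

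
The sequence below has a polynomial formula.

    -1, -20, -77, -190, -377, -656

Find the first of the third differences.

-18

First differences: -19, -57, -113, -187, -279
Second differences: -38, -56, -74, -92
Third differences: -18, -18, -18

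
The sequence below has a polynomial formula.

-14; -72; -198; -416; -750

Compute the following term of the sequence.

-1224

D1: -58, -126, -218, -334
D2: -68, -92, -116
D3: -24, -24
Constant third difference = -24, so extend:
-116 − 24 = -140;  -334 − 140 = -474;  -750 − 474 = -1224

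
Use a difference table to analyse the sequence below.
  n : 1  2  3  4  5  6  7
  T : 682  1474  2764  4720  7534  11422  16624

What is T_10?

D1: 792 , 1290 , 1956 , 2814 , 3888 , 5202
D2: 498 , 666 , 858 , 1074 , 1314
D3: 168 , 192 , 216 , 240
D4: 24 , 24 , 24
Fourth differences constant at 24.
240 + 24 = 264;  1314 + 264 = 1578;  5202 + 1578 = 6780;  16624 + 6780 = 23404
264 + 24 = 288;  1578 + 288 = 1866;  6780 + 1866 = 8646;  23404 + 8646 = 32050
288 + 24 = 312;  1866 + 312 = 2178;  8646 + 2178 = 10824;  32050 + 10824 = 42874

42874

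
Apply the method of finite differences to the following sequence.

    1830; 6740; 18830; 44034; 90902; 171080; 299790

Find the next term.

496310

First differences: 4910 , 12090 , 25204 , 46868 , 80178 , 128710
Second differences: 7180 , 13114 , 21664 , 33310 , 48532
Third differences: 5934 , 8550 , 11646 , 15222
Fourth differences: 2616 , 3096 , 3576
Fifth differences: 480 , 480
Fifth differences constant at 480.
3576 + 480 = 4056;  15222 + 4056 = 19278;  48532 + 19278 = 67810;  128710 + 67810 = 196520;  299790 + 196520 = 496310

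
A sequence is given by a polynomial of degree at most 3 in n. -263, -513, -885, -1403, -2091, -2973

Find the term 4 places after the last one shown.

-250  -372  -518  -688  -882
-122  -146  -170  -194
-24  -24  -24
The third differences are constant (-24).
-194 − 24 = -218;  -882 − 218 = -1100;  -2973 − 1100 = -4073
-218 − 24 = -242;  -1100 − 242 = -1342;  -4073 − 1342 = -5415
-242 − 24 = -266;  -1342 − 266 = -1608;  -5415 − 1608 = -7023
-266 − 24 = -290;  -1608 − 290 = -1898;  -7023 − 1898 = -8921

-8921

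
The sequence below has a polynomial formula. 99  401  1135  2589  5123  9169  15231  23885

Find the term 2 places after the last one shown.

51633

302  734  1454  2534  4046  6062  8654
432  720  1080  1512  2016  2592
288  360  432  504  576
72  72  72  72
Fourth differences constant at 72.
576 + 72 = 648;  2592 + 648 = 3240;  8654 + 3240 = 11894;  23885 + 11894 = 35779
648 + 72 = 720;  3240 + 720 = 3960;  11894 + 3960 = 15854;  35779 + 15854 = 51633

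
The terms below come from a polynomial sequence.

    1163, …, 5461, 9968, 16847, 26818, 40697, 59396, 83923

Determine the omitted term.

2702

Using the last 7 terms:
D1: 4507, 6879, 9971, 13879, 18699, 24527
D2: 2372, 3092, 3908, 4820, 5828
D3: 720, 816, 912, 1008
D4: 96, 96, 96
Constant fourth difference = 96.
Extend backward: 720 − 96 = 624;  2372 − 624 = 1748;  4507 − 1748 = 2759;  5461 − 2759 = 2702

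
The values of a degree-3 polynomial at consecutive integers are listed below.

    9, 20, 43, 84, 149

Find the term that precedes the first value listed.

4

Δ: 11, 23, 41, 65
Δ²: 12, 18, 24
Δ³: 6, 6
The third differences are constant at 6.
Work back: 12 − 6 = 6;  11 − 6 = 5;  9 − 5 = 4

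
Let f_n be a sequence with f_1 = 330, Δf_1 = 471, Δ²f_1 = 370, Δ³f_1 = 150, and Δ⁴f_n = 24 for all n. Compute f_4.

3003

Build the table forward from the leading diagonal:
D4: 24  24  24  24
D3: 150  174  198  222
D2: 370  520  694  892
D1: 471  841  1361  2055
f: 330  801  1642  3003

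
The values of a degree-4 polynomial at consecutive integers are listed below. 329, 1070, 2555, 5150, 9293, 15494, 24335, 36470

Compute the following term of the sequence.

52625

D1: 741 , 1485 , 2595 , 4143 , 6201 , 8841 , 12135
D2: 744 , 1110 , 1548 , 2058 , 2640 , 3294
D3: 366 , 438 , 510 , 582 , 654
D4: 72 , 72 , 72 , 72
Fourth differences constant at 72.
654 + 72 = 726;  3294 + 726 = 4020;  12135 + 4020 = 16155;  36470 + 16155 = 52625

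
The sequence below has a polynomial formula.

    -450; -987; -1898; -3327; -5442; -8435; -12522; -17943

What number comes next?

First differences: -537 , -911 , -1429 , -2115 , -2993 , -4087 , -5421
Second differences: -374 , -518 , -686 , -878 , -1094 , -1334
Third differences: -144 , -168 , -192 , -216 , -240
Fourth differences: -24 , -24 , -24 , -24
The fourth differences are constant (-24).
-240 − 24 = -264;  -1334 − 264 = -1598;  -5421 − 1598 = -7019;  -17943 − 7019 = -24962

-24962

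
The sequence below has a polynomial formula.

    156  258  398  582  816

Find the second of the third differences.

6

First differences: 102, 140, 184, 234
Second differences: 38, 44, 50
Third differences: 6, 6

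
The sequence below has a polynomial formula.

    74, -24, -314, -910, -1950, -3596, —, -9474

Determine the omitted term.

Using the first 6 terms:
D1: -98, -290, -596, -1040, -1646
D2: -192, -306, -444, -606
D3: -114, -138, -162
D4: -24, -24
Constant fourth difference = -24.
Extend forward: -162 − 24 = -186;  -606 − 186 = -792;  -1646 − 792 = -2438;  -3596 − 2438 = -6034

-6034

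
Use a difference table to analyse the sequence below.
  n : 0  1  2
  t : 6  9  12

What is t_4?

18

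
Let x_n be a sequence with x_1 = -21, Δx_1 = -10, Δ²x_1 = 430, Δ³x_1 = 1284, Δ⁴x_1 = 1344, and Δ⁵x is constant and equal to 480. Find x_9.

204803

Build the table forward from the leading diagonal:
D5: 480  480  480  480  480  480  480  480  480
D4: 1344  1824  2304  2784  3264  3744  4224  4704  5184
D3: 1284  2628  4452  6756  9540  12804  16548  20772  25476
D2: 430  1714  4342  8794  15550  25090  37894  54442  75214
D1: -10  420  2134  6476  15270  30820  55910  93804  148246
x: -21  -31  389  2523  8999  24269  55089  110999  204803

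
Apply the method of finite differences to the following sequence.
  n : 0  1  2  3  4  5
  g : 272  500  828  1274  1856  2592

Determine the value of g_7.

Δ: 228  328  446  582  736
Δ²: 100  118  136  154
Δ³: 18  18  18
Constant third difference = 18, so extend:
154 + 18 = 172;  736 + 172 = 908;  2592 + 908 = 3500
172 + 18 = 190;  908 + 190 = 1098;  3500 + 1098 = 4598

4598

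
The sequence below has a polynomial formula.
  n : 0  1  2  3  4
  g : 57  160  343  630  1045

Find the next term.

103  183  287  415
80  104  128
24  24
The third differences are constant (24).
128 + 24 = 152;  415 + 152 = 567;  1045 + 567 = 1612

1612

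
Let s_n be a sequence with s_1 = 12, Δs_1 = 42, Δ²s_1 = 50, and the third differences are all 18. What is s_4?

306

Build the table forward from the leading diagonal:
Third differences: 18, 18, 18, 18
Second differences: 50, 68, 86, 104
First differences: 42, 92, 160, 246
s: 12, 54, 146, 306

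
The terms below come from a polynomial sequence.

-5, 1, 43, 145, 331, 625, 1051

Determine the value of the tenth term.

6, 42, 102, 186, 294, 426
36, 60, 84, 108, 132
24, 24, 24, 24
Constant third difference = 24, so extend:
132 + 24 = 156;  426 + 156 = 582;  1051 + 582 = 1633
156 + 24 = 180;  582 + 180 = 762;  1633 + 762 = 2395
180 + 24 = 204;  762 + 204 = 966;  2395 + 966 = 3361

3361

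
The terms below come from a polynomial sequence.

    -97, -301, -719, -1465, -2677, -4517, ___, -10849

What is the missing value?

-7171

Using the first 6 terms:
-204, -418, -746, -1212, -1840
-214, -328, -466, -628
-114, -138, -162
-24, -24
Constant fourth difference = -24.
Extend forward: -162 − 24 = -186;  -628 − 186 = -814;  -1840 − 814 = -2654;  -4517 − 2654 = -7171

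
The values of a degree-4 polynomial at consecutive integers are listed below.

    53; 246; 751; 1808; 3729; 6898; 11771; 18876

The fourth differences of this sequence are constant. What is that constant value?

Δ: 193, 505, 1057, 1921, 3169, 4873, 7105
Δ²: 312, 552, 864, 1248, 1704, 2232
Δ³: 240, 312, 384, 456, 528
Δ⁴: 72, 72, 72, 72

72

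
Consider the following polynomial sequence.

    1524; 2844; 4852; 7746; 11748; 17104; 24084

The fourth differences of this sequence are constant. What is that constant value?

24

Δ: 1320, 2008, 2894, 4002, 5356, 6980
Δ²: 688, 886, 1108, 1354, 1624
Δ³: 198, 222, 246, 270
Δ⁴: 24, 24, 24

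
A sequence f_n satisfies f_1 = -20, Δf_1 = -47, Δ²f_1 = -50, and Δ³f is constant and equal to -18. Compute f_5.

-580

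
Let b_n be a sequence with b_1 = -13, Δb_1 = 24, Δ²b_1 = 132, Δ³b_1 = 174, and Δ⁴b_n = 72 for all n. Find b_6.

3527

Build the table forward from the leading diagonal:
Fourth differences: 72  72  72  72  72  72
Third differences: 174  246  318  390  462  534
Second differences: 132  306  552  870  1260  1722
First differences: 24  156  462  1014  1884  3144
b: -13  11  167  629  1643  3527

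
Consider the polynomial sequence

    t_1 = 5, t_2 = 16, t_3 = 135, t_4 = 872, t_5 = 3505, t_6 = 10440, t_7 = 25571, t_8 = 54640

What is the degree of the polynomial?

5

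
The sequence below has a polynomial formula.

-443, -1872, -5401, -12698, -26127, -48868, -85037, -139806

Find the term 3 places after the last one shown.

-485793

D1: -1429, -3529, -7297, -13429, -22741, -36169, -54769
D2: -2100, -3768, -6132, -9312, -13428, -18600
D3: -1668, -2364, -3180, -4116, -5172
D4: -696, -816, -936, -1056
D5: -120, -120, -120
Fifth differences constant at -120.
-1056 − 120 = -1176;  -5172 − 1176 = -6348;  -18600 − 6348 = -24948;  -54769 − 24948 = -79717;  -139806 − 79717 = -219523
-1176 − 120 = -1296;  -6348 − 1296 = -7644;  -24948 − 7644 = -32592;  -79717 − 32592 = -112309;  -219523 − 112309 = -331832
-1296 − 120 = -1416;  -7644 − 1416 = -9060;  -32592 − 9060 = -41652;  -112309 − 41652 = -153961;  -331832 − 153961 = -485793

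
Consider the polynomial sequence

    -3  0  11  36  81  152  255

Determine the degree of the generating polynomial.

3

3, 11, 25, 45, 71, 103
8, 14, 20, 26, 32
6, 6, 6, 6
The third differences are constant, so the polynomial has degree 3.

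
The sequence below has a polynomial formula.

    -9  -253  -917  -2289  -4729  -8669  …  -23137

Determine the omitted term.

-14613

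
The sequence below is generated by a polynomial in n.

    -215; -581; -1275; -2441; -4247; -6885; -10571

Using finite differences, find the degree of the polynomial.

-366, -694, -1166, -1806, -2638, -3686
-328, -472, -640, -832, -1048
-144, -168, -192, -216
-24, -24, -24
The fourth differences are constant, so the polynomial has degree 4.

4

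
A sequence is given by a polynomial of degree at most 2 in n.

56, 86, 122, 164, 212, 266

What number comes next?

326

30  36  42  48  54
6  6  6  6
Second differences constant at 6.
54 + 6 = 60;  266 + 60 = 326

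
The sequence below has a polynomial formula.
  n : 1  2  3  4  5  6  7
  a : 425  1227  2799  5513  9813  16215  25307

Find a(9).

D1: 802, 1572, 2714, 4300, 6402, 9092
D2: 770, 1142, 1586, 2102, 2690
D3: 372, 444, 516, 588
D4: 72, 72, 72
Fourth differences constant at 72.
588 + 72 = 660;  2690 + 660 = 3350;  9092 + 3350 = 12442;  25307 + 12442 = 37749
660 + 72 = 732;  3350 + 732 = 4082;  12442 + 4082 = 16524;  37749 + 16524 = 54273

54273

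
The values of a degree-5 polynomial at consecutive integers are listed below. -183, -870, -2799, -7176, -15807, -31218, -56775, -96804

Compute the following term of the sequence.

-156711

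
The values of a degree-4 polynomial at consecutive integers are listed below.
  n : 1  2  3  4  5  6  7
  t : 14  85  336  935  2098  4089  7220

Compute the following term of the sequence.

11851

Δ: 71, 251, 599, 1163, 1991, 3131
Δ²: 180, 348, 564, 828, 1140
Δ³: 168, 216, 264, 312
Δ⁴: 48, 48, 48
Fourth differences constant at 48.
312 + 48 = 360;  1140 + 360 = 1500;  3131 + 1500 = 4631;  7220 + 4631 = 11851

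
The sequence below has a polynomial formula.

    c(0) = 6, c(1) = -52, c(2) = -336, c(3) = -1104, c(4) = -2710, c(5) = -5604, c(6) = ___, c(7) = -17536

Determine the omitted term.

-10332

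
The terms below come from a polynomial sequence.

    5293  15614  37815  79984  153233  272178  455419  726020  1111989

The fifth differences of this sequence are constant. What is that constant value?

480

First differences: 10321, 22201, 42169, 73249, 118945, 183241, 270601, 385969
Second differences: 11880, 19968, 31080, 45696, 64296, 87360, 115368
Third differences: 8088, 11112, 14616, 18600, 23064, 28008
Fourth differences: 3024, 3504, 3984, 4464, 4944
Fifth differences: 480, 480, 480, 480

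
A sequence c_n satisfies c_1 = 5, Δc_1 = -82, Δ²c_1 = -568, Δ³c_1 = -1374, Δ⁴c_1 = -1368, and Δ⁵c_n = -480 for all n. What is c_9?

-216139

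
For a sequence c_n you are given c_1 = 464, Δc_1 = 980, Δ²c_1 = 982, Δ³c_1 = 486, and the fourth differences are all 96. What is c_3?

3406

Build the table forward from the leading diagonal:
Fourth differences: 96  96  96
Third differences: 486  582  678
Second differences: 982  1468  2050
First differences: 980  1962  3430
c: 464  1444  3406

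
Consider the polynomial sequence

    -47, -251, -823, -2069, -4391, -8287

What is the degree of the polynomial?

Δ: -204, -572, -1246, -2322, -3896
Δ²: -368, -674, -1076, -1574
Δ³: -306, -402, -498
Δ⁴: -96, -96
The fourth differences are constant, so the polynomial has degree 4.

4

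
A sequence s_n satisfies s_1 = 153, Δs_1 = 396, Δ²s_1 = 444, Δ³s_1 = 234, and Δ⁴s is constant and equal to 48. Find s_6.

9153

Build the table forward from the leading diagonal:
Fourth differences: 48  48  48  48  48  48
Third differences: 234  282  330  378  426  474
Second differences: 444  678  960  1290  1668  2094
First differences: 396  840  1518  2478  3768  5436
s: 153  549  1389  2907  5385  9153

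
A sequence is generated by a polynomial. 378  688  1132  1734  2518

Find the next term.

3508

D1: 310, 444, 602, 784
D2: 134, 158, 182
D3: 24, 24
Constant third difference = 24, so extend:
182 + 24 = 206;  784 + 206 = 990;  2518 + 990 = 3508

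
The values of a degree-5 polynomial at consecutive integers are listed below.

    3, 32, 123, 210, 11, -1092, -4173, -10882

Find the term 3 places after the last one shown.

-80437

First differences: 29  91  87  -199  -1103  -3081  -6709
Second differences: 62  -4  -286  -904  -1978  -3628
Third differences: -66  -282  -618  -1074  -1650
Fourth differences: -216  -336  -456  -576
Fifth differences: -120  -120  -120
Constant fifth difference = -120, so extend:
-576 − 120 = -696;  -1650 − 696 = -2346;  -3628 − 2346 = -5974;  -6709 − 5974 = -12683;  -10882 − 12683 = -23565
-696 − 120 = -816;  -2346 − 816 = -3162;  -5974 − 3162 = -9136;  -12683 − 9136 = -21819;  -23565 − 21819 = -45384
-816 − 120 = -936;  -3162 − 936 = -4098;  -9136 − 4098 = -13234;  -21819 − 13234 = -35053;  -45384 − 35053 = -80437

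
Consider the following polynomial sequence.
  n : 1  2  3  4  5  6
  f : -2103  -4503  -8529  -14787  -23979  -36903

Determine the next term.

-54453

-2400, -4026, -6258, -9192, -12924
-1626, -2232, -2934, -3732
-606, -702, -798
-96, -96
Constant fourth difference = -96, so extend:
-798 − 96 = -894;  -3732 − 894 = -4626;  -12924 − 4626 = -17550;  -36903 − 17550 = -54453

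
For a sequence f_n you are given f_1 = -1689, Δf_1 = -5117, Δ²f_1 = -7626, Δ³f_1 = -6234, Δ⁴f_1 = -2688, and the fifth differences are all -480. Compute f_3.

Build the table forward from the leading diagonal:
D5: -480, -480, -480
D4: -2688, -3168, -3648
D3: -6234, -8922, -12090
D2: -7626, -13860, -22782
D1: -5117, -12743, -26603
f: -1689, -6806, -19549

-19549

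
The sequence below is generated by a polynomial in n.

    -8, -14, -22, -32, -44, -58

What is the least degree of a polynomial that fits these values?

2

Δ: -6, -8, -10, -12, -14
Δ²: -2, -2, -2, -2
The second differences are constant, so the polynomial has degree 2.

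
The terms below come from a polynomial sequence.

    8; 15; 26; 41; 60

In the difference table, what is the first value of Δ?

First differences: 7, 11, 15, 19
Second differences: 4, 4, 4

7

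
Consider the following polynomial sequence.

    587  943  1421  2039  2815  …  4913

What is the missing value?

3767

Using the first 5 terms:
Δ: 356, 478, 618, 776
Δ²: 122, 140, 158
Δ³: 18, 18
Constant third difference = 18.
Extend forward: 158 + 18 = 176;  776 + 176 = 952;  2815 + 952 = 3767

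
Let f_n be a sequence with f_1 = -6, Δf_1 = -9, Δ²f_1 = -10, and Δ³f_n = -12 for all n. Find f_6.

Build the table forward from the leading diagonal:
Δ³: -12, -12, -12, -12, -12, -12
Δ²: -10, -22, -34, -46, -58, -70
Δ: -9, -19, -41, -75, -121, -179
f: -6, -15, -34, -75, -150, -271

-271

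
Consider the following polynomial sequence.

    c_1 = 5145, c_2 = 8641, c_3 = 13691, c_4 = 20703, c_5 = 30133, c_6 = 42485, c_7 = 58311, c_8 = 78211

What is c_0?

Δ: 3496  5050  7012  9430  12352  15826  19900
Δ²: 1554  1962  2418  2922  3474  4074
Δ³: 408  456  504  552  600
Δ⁴: 48  48  48  48
The fourth differences are constant at 48.
Work back: 408 − 48 = 360;  1554 − 360 = 1194;  3496 − 1194 = 2302;  5145 − 2302 = 2843

2843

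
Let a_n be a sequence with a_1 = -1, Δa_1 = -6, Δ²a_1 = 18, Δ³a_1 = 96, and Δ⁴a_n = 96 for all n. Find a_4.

Build the table forward from the leading diagonal:
Fourth differences: 96, 96, 96, 96
Third differences: 96, 192, 288, 384
Second differences: 18, 114, 306, 594
First differences: -6, 12, 126, 432
a: -1, -7, 5, 131

131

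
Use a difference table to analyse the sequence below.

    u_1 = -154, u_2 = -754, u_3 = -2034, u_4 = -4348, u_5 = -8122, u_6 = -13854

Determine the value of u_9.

-48858

First differences: -600, -1280, -2314, -3774, -5732
Second differences: -680, -1034, -1460, -1958
Third differences: -354, -426, -498
Fourth differences: -72, -72
Fourth differences constant at -72.
-498 − 72 = -570;  -1958 − 570 = -2528;  -5732 − 2528 = -8260;  -13854 − 8260 = -22114
-570 − 72 = -642;  -2528 − 642 = -3170;  -8260 − 3170 = -11430;  -22114 − 11430 = -33544
-642 − 72 = -714;  -3170 − 714 = -3884;  -11430 − 3884 = -15314;  -33544 − 15314 = -48858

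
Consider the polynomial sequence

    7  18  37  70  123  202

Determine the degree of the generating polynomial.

3

D1: 11, 19, 33, 53, 79
D2: 8, 14, 20, 26
D3: 6, 6, 6
The third differences are constant, so the polynomial has degree 3.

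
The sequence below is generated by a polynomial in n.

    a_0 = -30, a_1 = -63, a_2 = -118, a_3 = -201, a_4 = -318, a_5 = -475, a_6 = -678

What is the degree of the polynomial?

3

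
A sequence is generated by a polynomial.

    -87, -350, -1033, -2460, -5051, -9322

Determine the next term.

-15885

-263, -683, -1427, -2591, -4271
-420, -744, -1164, -1680
-324, -420, -516
-96, -96
Fourth differences constant at -96.
-516 − 96 = -612;  -1680 − 612 = -2292;  -4271 − 2292 = -6563;  -9322 − 6563 = -15885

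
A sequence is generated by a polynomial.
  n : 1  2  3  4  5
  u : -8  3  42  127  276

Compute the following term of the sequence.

507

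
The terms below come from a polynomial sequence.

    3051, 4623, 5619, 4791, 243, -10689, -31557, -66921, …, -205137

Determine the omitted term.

-122469

Using the first 8 terms:
Δ: 1572, 996, -828, -4548, -10932, -20868, -35364
Δ²: -576, -1824, -3720, -6384, -9936, -14496
Δ³: -1248, -1896, -2664, -3552, -4560
Δ⁴: -648, -768, -888, -1008
Δ⁵: -120, -120, -120
Constant fifth difference = -120.
Extend forward: -1008 − 120 = -1128;  -4560 − 1128 = -5688;  -14496 − 5688 = -20184;  -35364 − 20184 = -55548;  -66921 − 55548 = -122469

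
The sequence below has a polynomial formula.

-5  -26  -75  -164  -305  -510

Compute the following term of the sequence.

Δ: -21, -49, -89, -141, -205
Δ²: -28, -40, -52, -64
Δ³: -12, -12, -12
Third differences constant at -12.
-64 − 12 = -76;  -205 − 76 = -281;  -510 − 281 = -791

-791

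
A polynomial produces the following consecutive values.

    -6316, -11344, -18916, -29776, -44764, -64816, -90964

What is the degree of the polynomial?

4

-5028, -7572, -10860, -14988, -20052, -26148
-2544, -3288, -4128, -5064, -6096
-744, -840, -936, -1032
-96, -96, -96
The fourth differences are constant, so the polynomial has degree 4.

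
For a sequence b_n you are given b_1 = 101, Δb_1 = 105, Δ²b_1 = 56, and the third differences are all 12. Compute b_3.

367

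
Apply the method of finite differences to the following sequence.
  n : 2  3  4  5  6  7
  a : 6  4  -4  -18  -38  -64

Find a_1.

-2, -8, -14, -20, -26
-6, -6, -6, -6
The second differences are constant at -6.
Work back: -2 + 6 = 4;  6 − 4 = 2

2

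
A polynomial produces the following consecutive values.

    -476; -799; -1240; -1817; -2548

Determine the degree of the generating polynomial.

3

Δ: -323, -441, -577, -731
Δ²: -118, -136, -154
Δ³: -18, -18
The third differences are constant, so the polynomial has degree 3.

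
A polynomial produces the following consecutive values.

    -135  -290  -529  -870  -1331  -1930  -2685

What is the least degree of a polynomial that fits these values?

3

-155, -239, -341, -461, -599, -755
-84, -102, -120, -138, -156
-18, -18, -18, -18
The third differences are constant, so the polynomial has degree 3.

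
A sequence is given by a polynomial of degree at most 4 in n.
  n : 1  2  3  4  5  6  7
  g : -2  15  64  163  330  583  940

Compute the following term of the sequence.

1419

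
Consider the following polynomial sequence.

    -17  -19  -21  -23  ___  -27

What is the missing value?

-25

Using the first 4 terms:
Δ: -2, -2, -2
Constant first difference = -2.
Extend forward: -23 − 2 = -25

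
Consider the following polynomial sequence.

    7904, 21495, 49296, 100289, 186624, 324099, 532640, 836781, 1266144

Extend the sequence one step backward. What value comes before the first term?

2229

Δ: 13591  27801  50993  86335  137475  208541  304141  429363
Δ²: 14210  23192  35342  51140  71066  95600  125222
Δ³: 8982  12150  15798  19926  24534  29622
Δ⁴: 3168  3648  4128  4608  5088
Δ⁵: 480  480  480  480
The fifth differences are constant at 480.
Work back: 3168 − 480 = 2688;  8982 − 2688 = 6294;  14210 − 6294 = 7916;  13591 − 7916 = 5675;  7904 − 5675 = 2229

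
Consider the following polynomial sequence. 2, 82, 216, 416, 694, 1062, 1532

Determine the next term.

Δ: 80, 134, 200, 278, 368, 470
Δ²: 54, 66, 78, 90, 102
Δ³: 12, 12, 12, 12
Third differences constant at 12.
102 + 12 = 114;  470 + 114 = 584;  1532 + 584 = 2116

2116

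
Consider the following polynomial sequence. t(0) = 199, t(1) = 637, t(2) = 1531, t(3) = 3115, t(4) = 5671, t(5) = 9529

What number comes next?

15067

First differences: 438, 894, 1584, 2556, 3858
Second differences: 456, 690, 972, 1302
Third differences: 234, 282, 330
Fourth differences: 48, 48
The fourth differences are constant (48).
330 + 48 = 378;  1302 + 378 = 1680;  3858 + 1680 = 5538;  9529 + 5538 = 15067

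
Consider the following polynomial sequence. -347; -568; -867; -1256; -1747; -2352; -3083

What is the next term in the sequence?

-3952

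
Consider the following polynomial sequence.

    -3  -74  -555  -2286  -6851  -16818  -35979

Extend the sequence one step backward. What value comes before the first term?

-6

D1: -71  -481  -1731  -4565  -9967  -19161
D2: -410  -1250  -2834  -5402  -9194
D3: -840  -1584  -2568  -3792
D4: -744  -984  -1224
D5: -240  -240
The fifth differences are constant at -240.
Work back: -744 + 240 = -504;  -840 + 504 = -336;  -410 + 336 = -74;  -71 + 74 = 3;  -3 − 3 = -6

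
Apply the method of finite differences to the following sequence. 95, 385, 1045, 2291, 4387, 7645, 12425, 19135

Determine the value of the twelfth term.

First differences: 290 , 660 , 1246 , 2096 , 3258 , 4780 , 6710
Second differences: 370 , 586 , 850 , 1162 , 1522 , 1930
Third differences: 216 , 264 , 312 , 360 , 408
Fourth differences: 48 , 48 , 48 , 48
The fourth differences are constant (48).
408 + 48 = 456;  1930 + 456 = 2386;  6710 + 2386 = 9096;  19135 + 9096 = 28231
456 + 48 = 504;  2386 + 504 = 2890;  9096 + 2890 = 11986;  28231 + 11986 = 40217
504 + 48 = 552;  2890 + 552 = 3442;  11986 + 3442 = 15428;  40217 + 15428 = 55645
552 + 48 = 600;  3442 + 600 = 4042;  15428 + 4042 = 19470;  55645 + 19470 = 75115

75115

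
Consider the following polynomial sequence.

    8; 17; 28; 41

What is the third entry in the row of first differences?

First differences: 9, 11, 13
Second differences: 2, 2

13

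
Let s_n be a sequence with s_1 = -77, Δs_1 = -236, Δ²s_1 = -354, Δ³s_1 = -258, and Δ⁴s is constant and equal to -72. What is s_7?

-13043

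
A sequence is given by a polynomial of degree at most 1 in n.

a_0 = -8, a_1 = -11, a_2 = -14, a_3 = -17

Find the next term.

-20

Δ: -3, -3, -3
The first differences are constant (-3).
-17 − 3 = -20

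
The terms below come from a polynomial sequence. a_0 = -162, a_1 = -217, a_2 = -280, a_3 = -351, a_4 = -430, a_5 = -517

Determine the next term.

-55, -63, -71, -79, -87
-8, -8, -8, -8
Constant second difference = -8, so extend:
-87 − 8 = -95;  -517 − 95 = -612

-612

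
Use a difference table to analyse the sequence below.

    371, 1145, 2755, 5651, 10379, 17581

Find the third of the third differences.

642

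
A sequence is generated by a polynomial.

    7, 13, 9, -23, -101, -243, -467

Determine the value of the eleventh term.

First differences: 6  -4  -32  -78  -142  -224
Second differences: -10  -28  -46  -64  -82
Third differences: -18  -18  -18  -18
The third differences are constant (-18).
-82 − 18 = -100;  -224 − 100 = -324;  -467 − 324 = -791
-100 − 18 = -118;  -324 − 118 = -442;  -791 − 442 = -1233
-118 − 18 = -136;  -442 − 136 = -578;  -1233 − 578 = -1811
-136 − 18 = -154;  -578 − 154 = -732;  -1811 − 732 = -2543

-2543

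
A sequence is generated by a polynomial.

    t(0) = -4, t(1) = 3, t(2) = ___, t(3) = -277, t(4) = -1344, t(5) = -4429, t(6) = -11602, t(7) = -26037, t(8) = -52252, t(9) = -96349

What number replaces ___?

Using the last 7 terms:
-1067, -3085, -7173, -14435, -26215, -44097
-2018, -4088, -7262, -11780, -17882
-2070, -3174, -4518, -6102
-1104, -1344, -1584
-240, -240
Constant fifth difference = -240.
Extend backward: -1104 + 240 = -864;  -2070 + 864 = -1206;  -2018 + 1206 = -812;  -1067 + 812 = -255;  -277 + 255 = -22

-22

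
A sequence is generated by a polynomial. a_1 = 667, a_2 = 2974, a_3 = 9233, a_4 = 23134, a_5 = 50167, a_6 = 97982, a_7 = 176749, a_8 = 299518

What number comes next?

D1: 2307, 6259, 13901, 27033, 47815, 78767, 122769
D2: 3952, 7642, 13132, 20782, 30952, 44002
D3: 3690, 5490, 7650, 10170, 13050
D4: 1800, 2160, 2520, 2880
D5: 360, 360, 360
The fifth differences are constant (360).
2880 + 360 = 3240;  13050 + 3240 = 16290;  44002 + 16290 = 60292;  122769 + 60292 = 183061;  299518 + 183061 = 482579

482579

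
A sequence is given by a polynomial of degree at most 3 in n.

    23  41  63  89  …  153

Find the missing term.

Using the first 4 terms:
18, 22, 26
4, 4
Constant second difference = 4.
Extend forward: 26 + 4 = 30;  89 + 30 = 119

119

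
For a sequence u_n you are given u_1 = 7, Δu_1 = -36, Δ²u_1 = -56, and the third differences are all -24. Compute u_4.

-293

Build the table forward from the leading diagonal:
Third differences: -24, -24, -24, -24
Second differences: -56, -80, -104, -128
First differences: -36, -92, -172, -276
u: 7, -29, -121, -293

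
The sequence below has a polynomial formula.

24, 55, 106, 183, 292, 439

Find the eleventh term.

1954

31 , 51 , 77 , 109 , 147
20 , 26 , 32 , 38
6 , 6 , 6
Third differences constant at 6.
38 + 6 = 44;  147 + 44 = 191;  439 + 191 = 630
44 + 6 = 50;  191 + 50 = 241;  630 + 241 = 871
50 + 6 = 56;  241 + 56 = 297;  871 + 297 = 1168
56 + 6 = 62;  297 + 62 = 359;  1168 + 359 = 1527
62 + 6 = 68;  359 + 68 = 427;  1527 + 427 = 1954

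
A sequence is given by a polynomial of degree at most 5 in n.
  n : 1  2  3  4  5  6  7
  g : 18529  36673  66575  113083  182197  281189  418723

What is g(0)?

8327

D1: 18144  29902  46508  69114  98992  137534
D2: 11758  16606  22606  29878  38542
D3: 4848  6000  7272  8664
D4: 1152  1272  1392
D5: 120  120
The fifth differences are constant at 120.
Work back: 1152 − 120 = 1032;  4848 − 1032 = 3816;  11758 − 3816 = 7942;  18144 − 7942 = 10202;  18529 − 10202 = 8327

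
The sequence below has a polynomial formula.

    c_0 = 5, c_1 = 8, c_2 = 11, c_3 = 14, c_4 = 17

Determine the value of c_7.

D1: 3  3  3  3
The first differences are constant (3).
17 + 3 = 20
20 + 3 = 23
23 + 3 = 26

26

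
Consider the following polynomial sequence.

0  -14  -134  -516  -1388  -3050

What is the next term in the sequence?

-5874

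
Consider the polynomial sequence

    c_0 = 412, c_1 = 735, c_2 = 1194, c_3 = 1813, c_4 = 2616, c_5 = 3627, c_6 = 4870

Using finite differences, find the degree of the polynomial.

3

D1: 323, 459, 619, 803, 1011, 1243
D2: 136, 160, 184, 208, 232
D3: 24, 24, 24, 24
The third differences are constant, so the polynomial has degree 3.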